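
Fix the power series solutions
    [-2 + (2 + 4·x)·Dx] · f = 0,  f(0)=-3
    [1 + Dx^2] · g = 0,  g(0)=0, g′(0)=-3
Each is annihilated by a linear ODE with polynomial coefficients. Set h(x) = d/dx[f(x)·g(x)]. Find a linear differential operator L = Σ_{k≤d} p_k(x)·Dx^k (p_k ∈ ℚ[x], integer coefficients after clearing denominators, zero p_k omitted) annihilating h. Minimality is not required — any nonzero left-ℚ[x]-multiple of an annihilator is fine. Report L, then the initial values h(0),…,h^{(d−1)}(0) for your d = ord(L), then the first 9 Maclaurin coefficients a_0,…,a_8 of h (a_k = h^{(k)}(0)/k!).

f: a_k = -3, -3, 3/2, -3/2, 15/8, -21/8, 63/16, -99/16, 1287/128, …
g: a_k = 0, -3, 0, 1/2, 0, -1/40, 0, 1/1680, 0, …
f·g: L₀ = L_f ⊗_s L_g, ord ≤ 1·2.
h=h₀': d/dx-closure on L₀ ⇒ L.
L = (2 + 12·x + 16·x^2 + 8·x^3 + 4·x^4) + (1 - 6·x^2 - 4·x^3)·Dx + (1 + 5·x + 9·x^2 + 8·x^3 + 4·x^4)·Dx^2  (order 2).
h: a_k = 9, 18, -18, 12, -24, 216/5, -382/5, 968/7, -8896/35, …
ICs: h(0) = 9, h′(0) = 18.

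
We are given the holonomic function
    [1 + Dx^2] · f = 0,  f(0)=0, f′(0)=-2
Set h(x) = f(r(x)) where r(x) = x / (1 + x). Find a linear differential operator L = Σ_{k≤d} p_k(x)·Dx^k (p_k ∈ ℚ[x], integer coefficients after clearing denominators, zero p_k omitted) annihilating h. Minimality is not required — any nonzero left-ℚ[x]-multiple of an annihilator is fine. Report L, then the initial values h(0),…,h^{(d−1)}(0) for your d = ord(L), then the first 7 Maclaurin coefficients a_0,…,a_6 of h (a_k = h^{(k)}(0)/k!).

f: a_k = 0, -2, 0, 1/3, 0, -1/60, 0, …
Substitute x→r, Dx→(1/r')Dx; clear ⇒ L₀.
L = 1 + (2 + 6·x + 6·x^2 + 2·x^3)·Dx + (1 + 4·x + 6·x^2 + 4·x^3 + x^4)·Dx^2  (order 2).
h: a_k = 0, -2, 2, -5/3, 1, -1/60, -5/4, …
ICs: h(0) = 0, h′(0) = -2.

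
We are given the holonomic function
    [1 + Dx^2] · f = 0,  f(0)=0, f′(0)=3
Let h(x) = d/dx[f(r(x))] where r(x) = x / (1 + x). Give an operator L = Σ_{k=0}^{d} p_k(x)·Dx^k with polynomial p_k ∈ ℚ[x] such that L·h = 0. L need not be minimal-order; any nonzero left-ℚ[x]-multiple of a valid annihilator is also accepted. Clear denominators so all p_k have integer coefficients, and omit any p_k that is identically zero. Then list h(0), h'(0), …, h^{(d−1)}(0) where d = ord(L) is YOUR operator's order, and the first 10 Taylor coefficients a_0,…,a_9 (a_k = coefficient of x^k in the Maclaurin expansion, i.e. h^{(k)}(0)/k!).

L = (7 + 12·x + 6·x^2) + (6 + 18·x + 18·x^2 + 6·x^3)·Dx + (1 + 4·x + 6·x^2 + 4·x^3 + x^4)·Dx^2  (order 2).
h: a_k = 3, -6, 15/2, -6, 1/8, 45/4, -6931/240, 1591/30, -224179/2688, 159935/1344, …
ICs: h(0) = 3, h′(0) = -6.

f: a_k = 0, 3, 0, -1/2, 0, 1/40, 0, -1/1680, 0, 1/120960, …
h₀=f(r): pull back L_f along r ⇒ L₀.
Differentiate: ansatz ord ≤ ord L₀ ⇒ L.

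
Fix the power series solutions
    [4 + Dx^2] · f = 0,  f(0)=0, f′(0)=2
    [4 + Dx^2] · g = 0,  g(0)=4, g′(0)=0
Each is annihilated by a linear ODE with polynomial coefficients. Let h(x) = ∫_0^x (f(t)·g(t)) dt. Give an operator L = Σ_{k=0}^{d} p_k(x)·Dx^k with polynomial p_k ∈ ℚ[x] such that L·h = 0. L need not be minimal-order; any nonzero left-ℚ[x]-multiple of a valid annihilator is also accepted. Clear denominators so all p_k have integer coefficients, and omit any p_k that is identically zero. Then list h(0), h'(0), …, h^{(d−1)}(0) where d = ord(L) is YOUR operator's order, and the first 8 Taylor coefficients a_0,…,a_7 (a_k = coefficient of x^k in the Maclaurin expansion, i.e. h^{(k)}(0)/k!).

f: a_k = 0, 2, 0, -4/3, 0, 4/15, 0, -8/315, …
g: a_k = 4, 0, -8, 0, 8/3, 0, -16/45, 0, …
f·g: L₀ = L_f ⊗_s L_g, ord ≤ 2·2.
Integrate: L := L₀·Dx.
L = 16·Dx^2 + Dx^4  (order 4).
h: a_k = 0, 0, 4, 0, -16/3, 0, 128/45, 0, …
ICs: h(0) = 0, h′(0) = 0, h′′(0) = 8, h′′′(0) = 0.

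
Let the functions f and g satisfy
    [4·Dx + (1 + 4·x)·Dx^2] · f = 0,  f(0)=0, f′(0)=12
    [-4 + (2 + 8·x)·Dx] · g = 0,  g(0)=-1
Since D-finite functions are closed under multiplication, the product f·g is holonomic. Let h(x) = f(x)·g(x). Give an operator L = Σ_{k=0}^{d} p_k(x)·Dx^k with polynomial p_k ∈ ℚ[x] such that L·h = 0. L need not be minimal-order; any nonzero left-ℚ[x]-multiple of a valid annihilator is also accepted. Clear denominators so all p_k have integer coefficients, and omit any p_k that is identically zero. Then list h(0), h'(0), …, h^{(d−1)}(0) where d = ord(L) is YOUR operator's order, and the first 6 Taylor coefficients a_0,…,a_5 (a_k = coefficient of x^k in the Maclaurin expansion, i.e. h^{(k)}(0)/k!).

f: a_k = 0, 12, -24, 64, -192, 3072/5, …
g: a_k = -1, -2, 2, -4, 10, -28, …
L₀ := L_f ⊗_s L_g (sym. prod.), ord ≤ 2.
L = 4 + (1 + 8·x + 16·x^2)·Dx^2  (order 2).
h: a_k = 0, -12, 0, 8, -32, 568/5, …
ICs: h(0) = 0, h′(0) = -12.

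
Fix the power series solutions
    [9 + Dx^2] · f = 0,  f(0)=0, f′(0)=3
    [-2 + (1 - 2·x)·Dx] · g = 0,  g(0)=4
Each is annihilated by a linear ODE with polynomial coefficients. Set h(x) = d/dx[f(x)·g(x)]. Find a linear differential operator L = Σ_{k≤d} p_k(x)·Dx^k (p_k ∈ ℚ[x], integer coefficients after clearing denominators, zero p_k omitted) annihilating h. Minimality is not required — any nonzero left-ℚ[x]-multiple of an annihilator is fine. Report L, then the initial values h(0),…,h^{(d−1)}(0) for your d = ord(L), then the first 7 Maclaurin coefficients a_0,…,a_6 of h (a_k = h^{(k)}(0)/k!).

L = (1 - 36·x + 36·x^2) + (-4 + 8·x)·Dx + (1 - 4·x + 4·x^2)·Dx^2  (order 2).
h: a_k = 12, 48, 90, 240, 1281/2, 7686/5, 71493/20, …
ICs: h(0) = 12, h′(0) = 48.

f: a_k = 0, 3, 0, -9/2, 0, 81/40, 0, …
g: a_k = 4, 8, 16, 32, 64, 128, 256, …
Product ⇒ symmetric product L₀, ord ≤ 2.
Differentiate: ansatz ord ≤ ord L₀ ⇒ L.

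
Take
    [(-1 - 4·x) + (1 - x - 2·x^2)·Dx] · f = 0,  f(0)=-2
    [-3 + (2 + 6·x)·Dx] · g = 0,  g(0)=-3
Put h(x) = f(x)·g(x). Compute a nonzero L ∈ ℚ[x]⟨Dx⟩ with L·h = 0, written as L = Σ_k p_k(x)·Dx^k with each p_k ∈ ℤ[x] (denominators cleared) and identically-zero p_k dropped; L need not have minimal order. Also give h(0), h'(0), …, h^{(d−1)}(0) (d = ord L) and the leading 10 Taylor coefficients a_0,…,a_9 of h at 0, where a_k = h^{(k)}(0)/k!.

L = (5 + 11·x + 18·x^2) + (-2 - 4·x + 10·x^2 + 12·x^3)·Dx  (order 1).
h: a_k = 6, 15, 81/4, 483/8, 5241/64, 31041/128, 162093/512, 1037355/1024, 18527625/16384, 145666005/32768, …
ICs: h(0) = 6.

f: a_k = -2, -2, -6, -10, -22, -42, -86, -170, -342, -682, …
g: a_k = -3, -9/2, 27/8, -81/16, 1215/128, -5103/256, 45927/1024, -216513/2048, 8444007/32768, -42220035/65536, …
L₀ := L_f ⊗_s L_g (sym. prod.), ord ≤ 1.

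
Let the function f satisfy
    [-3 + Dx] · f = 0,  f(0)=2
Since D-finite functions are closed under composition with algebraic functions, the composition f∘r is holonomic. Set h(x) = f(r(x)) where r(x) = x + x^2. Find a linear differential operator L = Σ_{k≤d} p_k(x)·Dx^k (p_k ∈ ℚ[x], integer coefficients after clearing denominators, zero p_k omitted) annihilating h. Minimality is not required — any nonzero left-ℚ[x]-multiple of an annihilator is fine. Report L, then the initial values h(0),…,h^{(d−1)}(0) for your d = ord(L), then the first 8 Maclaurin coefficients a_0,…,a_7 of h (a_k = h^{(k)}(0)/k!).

L = (-3 - 6·x) + Dx  (order 1).
h: a_k = 2, 6, 15, 27, 171/4, 1161/20, 2871/40, 4509/56, …
ICs: h(0) = 2.

f: a_k = 2, 6, 9, 9, 27/4, 81/20, 81/40, 243/280, …
Change of var in L_f (x↦r) gives L₀.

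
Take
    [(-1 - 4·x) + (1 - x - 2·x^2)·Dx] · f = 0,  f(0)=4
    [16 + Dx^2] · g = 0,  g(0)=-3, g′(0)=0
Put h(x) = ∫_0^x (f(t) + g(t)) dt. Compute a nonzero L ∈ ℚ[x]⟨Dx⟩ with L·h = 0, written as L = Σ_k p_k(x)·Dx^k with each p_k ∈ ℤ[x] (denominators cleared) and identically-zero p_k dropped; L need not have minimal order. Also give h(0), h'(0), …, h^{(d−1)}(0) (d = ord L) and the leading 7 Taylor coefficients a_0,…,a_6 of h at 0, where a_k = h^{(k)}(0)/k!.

f: a_k = 4, 4, 12, 20, 44, 84, 172, …
g: a_k = -3, 0, 24, 0, -32, 0, 256/15, …
f+g: L₀ = lclm(L_f,L_g), ord ≤ 1+2.
h=∫h₀ ⇒ L = L₀·Dx.
L = (368 + 1408·x - 256·x^2 + 512·x^3 + 2560·x^4 + 2048·x^5)·Dx + (-176 + 336·x + 384·x^2 - 1024·x^3 - 384·x^4 + 1536·x^5 + 1024·x^6)·Dx^2 + (23 + 88·x - 16·x^2 + 32·x^3 + 160·x^4 + 128·x^5)·Dx^3 + (-11 + 21·x + 24·x^2 - 64·x^3 - 24·x^4 + 96·x^5 + 64·x^6)·Dx^4  (order 4).
h: a_k = 0, 1, 2, 12, 5, 12/5, 14, …
ICs: h(0) = 0, h′(0) = 1, h′′(0) = 4, h′′′(0) = 72.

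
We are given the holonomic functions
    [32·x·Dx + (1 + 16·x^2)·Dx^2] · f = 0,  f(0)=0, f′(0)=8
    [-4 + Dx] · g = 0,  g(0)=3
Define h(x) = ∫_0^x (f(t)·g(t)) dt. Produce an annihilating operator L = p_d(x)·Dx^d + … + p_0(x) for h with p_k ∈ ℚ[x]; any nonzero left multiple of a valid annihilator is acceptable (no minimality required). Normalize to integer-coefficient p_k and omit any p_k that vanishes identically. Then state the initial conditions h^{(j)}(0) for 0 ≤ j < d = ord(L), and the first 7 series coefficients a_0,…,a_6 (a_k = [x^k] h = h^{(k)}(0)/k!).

L = (16 - 128·x + 256·x^2)·Dx + (-8 + 32·x - 128·x^2)·Dx^2 + (1 + 16·x^2)·Dx^3  (order 3).
h: a_k = 0, 0, 12, 32, 16, -256/5, 384/5, …
ICs: h(0) = 0, h′(0) = 0, h′′(0) = 24.

f: a_k = 0, 8, 0, -128/3, 0, 2048/5, 0, …
g: a_k = 3, 12, 24, 32, 32, 128/5, 256/15, …
Sym-product of L_f,L_g gives L₀ (≤ ord 2).
∫: right-multiply L₀ by Dx.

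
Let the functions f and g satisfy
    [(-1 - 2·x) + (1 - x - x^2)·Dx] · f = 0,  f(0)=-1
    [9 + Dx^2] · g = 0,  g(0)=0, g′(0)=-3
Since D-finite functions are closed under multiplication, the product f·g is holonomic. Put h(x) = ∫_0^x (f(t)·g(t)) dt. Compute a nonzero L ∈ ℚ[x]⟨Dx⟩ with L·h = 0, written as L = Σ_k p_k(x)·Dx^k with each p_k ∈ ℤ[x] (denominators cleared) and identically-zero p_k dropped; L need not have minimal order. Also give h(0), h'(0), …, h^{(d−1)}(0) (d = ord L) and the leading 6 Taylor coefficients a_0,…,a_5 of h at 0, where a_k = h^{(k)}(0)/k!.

L = (-7 + 9·x + 9·x^2)·Dx + (2 + 4·x)·Dx^2 + (-1 + x + x^2)·Dx^3  (order 3).
h: a_k = 0, 0, 3/2, 1, 3/8, 9/10, …
ICs: h(0) = 0, h′(0) = 0, h′′(0) = 3.

f: a_k = -1, -1, -2, -3, -5, -8, …
g: a_k = 0, -3, 0, 9/2, 0, -81/40, …
L₀ := L_f ⊗_s L_g (sym. prod.), ord ≤ 2.
h=∫h₀ ⇒ L = L₀·Dx.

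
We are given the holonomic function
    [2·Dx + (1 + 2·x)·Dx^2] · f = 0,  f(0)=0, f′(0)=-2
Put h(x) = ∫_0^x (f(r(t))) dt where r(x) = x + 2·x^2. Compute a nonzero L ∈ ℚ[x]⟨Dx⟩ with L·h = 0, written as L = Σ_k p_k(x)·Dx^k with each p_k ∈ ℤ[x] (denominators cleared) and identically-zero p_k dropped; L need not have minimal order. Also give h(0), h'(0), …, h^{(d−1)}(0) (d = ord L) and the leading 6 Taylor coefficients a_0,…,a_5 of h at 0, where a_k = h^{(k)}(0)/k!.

f: a_k = 0, -2, 2, -8/3, 4, -32/5, …
Substitute x→r, Dx→(1/r')Dx; clear ⇒ L₀.
h=∫h₀ ⇒ L = L₀·Dx.
L = (-2 + 8·x + 16·x^2)·Dx^2 + (1 + 6·x + 12·x^2 + 16·x^3)·Dx^3  (order 3).
h: a_k = 0, 0, -1, -2/3, 4/3, -4/5, …
ICs: h(0) = 0, h′(0) = 0, h′′(0) = -2.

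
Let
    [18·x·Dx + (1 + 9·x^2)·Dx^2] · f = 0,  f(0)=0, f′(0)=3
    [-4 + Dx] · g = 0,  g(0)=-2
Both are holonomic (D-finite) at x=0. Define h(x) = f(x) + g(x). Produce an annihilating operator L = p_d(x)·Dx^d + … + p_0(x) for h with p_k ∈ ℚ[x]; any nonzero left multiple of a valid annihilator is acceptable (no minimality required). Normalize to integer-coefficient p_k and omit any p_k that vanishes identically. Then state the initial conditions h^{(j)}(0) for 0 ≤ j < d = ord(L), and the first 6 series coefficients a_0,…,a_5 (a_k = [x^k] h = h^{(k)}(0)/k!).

L = (36 - 144·x - 972·x^2 - 1296·x^3)·Dx + (-17 + 99·x^2 - 648·x^4)·Dx^2 + (2 + 9·x + 36·x^2 + 81·x^3 + 162·x^4)·Dx^3  (order 3).
h: a_k = -2, -5, -16, -91/3, -64/3, 473/15, …
ICs: h(0) = -2, h′(0) = -5, h′′(0) = -32.

f: a_k = 0, 3, 0, -9, 0, 243/5, …
g: a_k = -2, -8, -16, -64/3, -64/3, -256/15, …
h₀=f+g: left-lcm gives L₀, ord ≤ 3.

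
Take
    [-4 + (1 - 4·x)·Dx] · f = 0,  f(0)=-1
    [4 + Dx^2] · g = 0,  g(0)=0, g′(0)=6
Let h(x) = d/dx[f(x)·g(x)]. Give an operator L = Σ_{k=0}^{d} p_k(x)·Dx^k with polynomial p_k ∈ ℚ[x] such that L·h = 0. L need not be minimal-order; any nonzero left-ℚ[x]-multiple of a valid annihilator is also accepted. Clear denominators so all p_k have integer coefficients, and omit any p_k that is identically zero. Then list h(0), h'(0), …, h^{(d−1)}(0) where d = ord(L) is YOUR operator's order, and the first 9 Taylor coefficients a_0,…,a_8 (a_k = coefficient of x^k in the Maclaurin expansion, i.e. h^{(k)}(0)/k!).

L = (-28 - 32·x + 64·x^2) + (-8 + 32·x)·Dx + (1 - 8·x + 16·x^2)·Dx^2  (order 2).
h: a_k = -6, -48, -276, -1472, -7364, -176736/5, -2474296/15, -79177472/105, -50899804/15, …
ICs: h(0) = -6, h′(0) = -48.

f: a_k = -1, -4, -16, -64, -256, -1024, -4096, -16384, -65536, …
g: a_k = 0, 6, 0, -4, 0, 4/5, 0, -8/105, 0, …
h₀=f·g: eliminate ⇒ L₀, order ≤ 1·2.
Differentiate: ansatz ord ≤ ord L₀ ⇒ L.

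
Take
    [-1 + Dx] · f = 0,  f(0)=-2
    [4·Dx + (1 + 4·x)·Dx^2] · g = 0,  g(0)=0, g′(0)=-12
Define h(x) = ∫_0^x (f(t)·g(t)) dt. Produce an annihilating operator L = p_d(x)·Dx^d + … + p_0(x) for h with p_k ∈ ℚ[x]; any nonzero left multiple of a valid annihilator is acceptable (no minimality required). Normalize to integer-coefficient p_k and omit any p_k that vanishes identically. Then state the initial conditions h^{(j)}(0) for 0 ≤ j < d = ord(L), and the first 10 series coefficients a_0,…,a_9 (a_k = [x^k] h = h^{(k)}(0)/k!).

f: a_k = -2, -2, -1, -1/3, -1/12, -1/60, -1/360, -1/2520, -1/20160, -1/181440, …
g: a_k = 0, -12, 24, -64, 192, -3072/5, 2048, -49152/7, 24576, -262144/3, …
Sym-product of L_f,L_g gives L₀ (≤ ord 2).
Integrate: L := L₀·Dx.
L = (-3 + 4·x)·Dx + (2 - 8·x)·Dx^2 + (1 + 4·x)·Dx^3  (order 3).
h: a_k = 0, 0, 12, -8, 23, -276/5, 1503/10, -9119/21, 2205587/1680, -1109003/270, …
ICs: h(0) = 0, h′(0) = 0, h′′(0) = 24.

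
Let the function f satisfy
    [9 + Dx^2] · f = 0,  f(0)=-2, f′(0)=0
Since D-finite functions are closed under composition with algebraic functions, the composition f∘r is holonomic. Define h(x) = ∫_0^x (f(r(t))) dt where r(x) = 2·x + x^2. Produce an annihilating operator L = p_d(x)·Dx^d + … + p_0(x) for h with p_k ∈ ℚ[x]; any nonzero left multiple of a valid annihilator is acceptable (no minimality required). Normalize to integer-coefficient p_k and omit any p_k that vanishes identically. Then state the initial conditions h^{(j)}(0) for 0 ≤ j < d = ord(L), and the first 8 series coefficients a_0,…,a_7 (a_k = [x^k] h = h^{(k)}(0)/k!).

f: a_k = -2, 0, 9, 0, -27/4, 0, 81/40, 0, …
Change of var in L_f (x↦r) gives L₀.
h=∫h₀ ⇒ L = L₀·Dx.
L = (36 + 108·x + 108·x^2 + 36·x^3)·Dx - Dx^2 + (1 + x)·Dx^3  (order 3).
h: a_k = 0, -2, 0, 12, 9, -99/5, -36, -162/35, …
ICs: h(0) = 0, h′(0) = -2, h′′(0) = 0.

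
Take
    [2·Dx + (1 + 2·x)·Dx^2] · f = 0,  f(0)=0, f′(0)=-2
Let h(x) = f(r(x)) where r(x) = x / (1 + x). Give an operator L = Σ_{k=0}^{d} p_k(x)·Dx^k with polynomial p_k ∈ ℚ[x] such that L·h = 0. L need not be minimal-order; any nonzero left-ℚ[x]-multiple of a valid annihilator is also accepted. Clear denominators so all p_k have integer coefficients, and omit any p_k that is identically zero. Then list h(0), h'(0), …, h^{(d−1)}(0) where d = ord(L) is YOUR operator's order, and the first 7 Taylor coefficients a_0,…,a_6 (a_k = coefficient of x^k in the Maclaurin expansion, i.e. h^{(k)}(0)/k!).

f: a_k = 0, -2, 2, -8/3, 4, -32/5, 32/3, …
h₀=f(r): pull back L_f along r ⇒ L₀.
L = (4 + 6·x)·Dx + (1 + 4·x + 3·x^2)·Dx^2  (order 2).
h: a_k = 0, -2, 4, -26/3, 20, -242/5, 364/3, …
ICs: h(0) = 0, h′(0) = -2.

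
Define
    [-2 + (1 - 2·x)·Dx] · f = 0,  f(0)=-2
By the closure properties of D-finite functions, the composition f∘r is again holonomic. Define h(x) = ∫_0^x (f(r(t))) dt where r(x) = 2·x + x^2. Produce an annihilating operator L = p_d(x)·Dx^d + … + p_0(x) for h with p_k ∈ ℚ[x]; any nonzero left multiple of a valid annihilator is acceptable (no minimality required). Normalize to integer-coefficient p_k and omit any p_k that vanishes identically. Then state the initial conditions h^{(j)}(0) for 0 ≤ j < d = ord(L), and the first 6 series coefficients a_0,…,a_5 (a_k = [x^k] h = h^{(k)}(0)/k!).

L = (4 + 4·x)·Dx + (-1 + 4·x + 2·x^2)·Dx^2  (order 2).
h: a_k = 0, -2, -4, -12, -40, -712/5, …
ICs: h(0) = 0, h′(0) = -2.

f: a_k = -2, -4, -8, -16, -32, -64, …
h₀=f(r): pull back L_f along r ⇒ L₀.
∫: right-multiply L₀ by Dx.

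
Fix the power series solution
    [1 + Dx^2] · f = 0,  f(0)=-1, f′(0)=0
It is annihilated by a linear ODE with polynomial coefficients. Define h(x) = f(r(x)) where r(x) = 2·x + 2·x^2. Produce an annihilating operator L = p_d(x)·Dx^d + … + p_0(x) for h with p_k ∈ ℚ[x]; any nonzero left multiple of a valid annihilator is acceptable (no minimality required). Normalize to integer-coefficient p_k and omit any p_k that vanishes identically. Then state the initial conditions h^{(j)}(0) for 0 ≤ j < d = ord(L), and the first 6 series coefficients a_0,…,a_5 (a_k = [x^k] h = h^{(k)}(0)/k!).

L = (4 + 24·x + 48·x^2 + 32·x^3) - 2·Dx + (1 + 2·x)·Dx^2  (order 2).
h: a_k = -1, 0, 2, 4, 4/3, -8/3, …
ICs: h(0) = -1, h′(0) = 0.

f: a_k = -1, 0, 1/2, 0, -1/24, 0, …
f∘r: x↦r, Dx↦Dx/r' in L_f ⇒ L₀.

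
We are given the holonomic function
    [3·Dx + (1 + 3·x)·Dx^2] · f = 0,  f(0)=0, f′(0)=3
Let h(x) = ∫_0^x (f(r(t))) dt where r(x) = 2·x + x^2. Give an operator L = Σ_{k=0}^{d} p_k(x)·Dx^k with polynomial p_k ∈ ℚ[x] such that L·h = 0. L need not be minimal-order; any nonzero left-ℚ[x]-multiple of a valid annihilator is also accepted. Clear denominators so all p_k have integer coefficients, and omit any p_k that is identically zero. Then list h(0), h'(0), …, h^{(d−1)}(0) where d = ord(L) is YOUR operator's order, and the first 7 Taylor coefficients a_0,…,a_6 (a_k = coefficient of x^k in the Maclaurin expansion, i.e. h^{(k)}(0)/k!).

f: a_k = 0, 3, -9/2, 9, -81/4, 243/5, -243/2, …
Substitute x→r, Dx→(1/r')Dx; clear ⇒ L₀.
h=∫h₀ ⇒ L = L₀·Dx.
L = (5 + 6·x + 3·x^2)·Dx^2 + (1 + 7·x + 9·x^2 + 3·x^3)·Dx^3  (order 3).
h: a_k = 0, 0, 3, -5, 27/2, -441/10, 801/5, …
ICs: h(0) = 0, h′(0) = 0, h′′(0) = 6.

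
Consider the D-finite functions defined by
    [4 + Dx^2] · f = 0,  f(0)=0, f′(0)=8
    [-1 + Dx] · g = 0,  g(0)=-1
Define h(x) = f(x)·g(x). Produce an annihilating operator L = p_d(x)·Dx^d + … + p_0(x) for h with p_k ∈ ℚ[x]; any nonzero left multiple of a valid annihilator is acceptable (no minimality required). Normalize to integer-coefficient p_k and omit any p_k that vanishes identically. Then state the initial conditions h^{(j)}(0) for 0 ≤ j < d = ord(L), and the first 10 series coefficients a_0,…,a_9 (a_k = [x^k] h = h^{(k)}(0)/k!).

L = 5 - 2·Dx + Dx^2  (order 2).
h: a_k = 0, -8, -8, 4/3, 4, 19/15, -11/45, -139/630, -1/30, 359/45360, …
ICs: h(0) = 0, h′(0) = -8.

f: a_k = 0, 8, 0, -16/3, 0, 16/15, 0, -32/315, 0, 16/2835, …
g: a_k = -1, -1, -1/2, -1/6, -1/24, -1/120, -1/720, -1/5040, -1/40320, -1/362880, …
L₀ := L_f ⊗_s L_g (sym. prod.), ord ≤ 2.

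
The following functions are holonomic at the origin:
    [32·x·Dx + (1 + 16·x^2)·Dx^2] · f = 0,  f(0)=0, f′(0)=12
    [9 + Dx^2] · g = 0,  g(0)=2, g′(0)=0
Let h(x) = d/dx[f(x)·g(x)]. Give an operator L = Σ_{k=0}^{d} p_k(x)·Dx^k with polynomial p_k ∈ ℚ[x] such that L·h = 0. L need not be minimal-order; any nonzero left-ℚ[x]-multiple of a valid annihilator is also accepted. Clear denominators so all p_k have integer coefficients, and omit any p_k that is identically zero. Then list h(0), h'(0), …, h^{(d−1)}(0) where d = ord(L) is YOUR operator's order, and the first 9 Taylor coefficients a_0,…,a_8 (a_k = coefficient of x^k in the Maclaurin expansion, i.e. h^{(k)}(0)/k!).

f: a_k = 0, 12, 0, -64, 0, 3072/5, 0, -49152/7, 0, …
g: a_k = 2, 0, -9, 0, 27/4, 0, -81/40, 0, 729/2240, …
L₀ := L_f ⊗_s L_g (sym. prod.), ord ≤ 4.
h₀' ⇒ L via d/dx closure of L₀.
L = (2922993 + 113986656·x^2 + 3239661312·x^4 + 5952061440·x^6 + 4156489728·x^8 - 7644119040·x^10 + 110075314176·x^12) + (1760832·x + 128480256·x^3 + 1888911360·x^5 + 5308416000·x^7 + 15288238080·x^9 + 48922361856·x^11)·Dx + (341202 + 13887168·x^2 + 389230080·x^4 + 940474368·x^6 + 1603141632·x^8 + 3737124864·x^10 + 24461180928·x^12)·Dx^2 + (195648·x + 14275584·x^3 + 209879040·x^5 + 589824000·x^7 + 1698693120·x^9 + 5435817984·x^11)·Dx^3 + (1825 + 135776·x^2 + 3251968·x^4 + 31014912·x^6 + 126812160·x^8 + 509607936·x^10 + 1358954496·x^12)·Dx^4  (order 4).
h: a_k = 24, 0, -708, 0, 9429, 0, -1402053/10, 0, 244176711/112, …
ICs: h(0) = 24, h′(0) = 0, h′′(0) = -1416, h′′′(0) = 0.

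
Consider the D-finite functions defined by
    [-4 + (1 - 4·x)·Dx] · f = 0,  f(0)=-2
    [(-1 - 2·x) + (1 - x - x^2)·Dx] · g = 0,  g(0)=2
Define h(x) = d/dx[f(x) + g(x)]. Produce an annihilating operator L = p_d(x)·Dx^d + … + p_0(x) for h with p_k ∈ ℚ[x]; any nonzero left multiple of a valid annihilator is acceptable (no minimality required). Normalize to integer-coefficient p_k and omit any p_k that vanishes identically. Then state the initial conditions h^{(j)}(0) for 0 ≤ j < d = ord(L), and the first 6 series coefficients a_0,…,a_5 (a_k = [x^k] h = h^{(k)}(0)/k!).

f: a_k = -2, -8, -32, -128, -512, -2048, …
g: a_k = 2, 2, 4, 6, 10, 16, …
Weyl lclm of L_f,L_g ⇒ L₀ (ord ≤ 2).
h₀' ⇒ L via d/dx closure of L₀.
L = (120 + 192·x + 432·x^2 - 96·x^3 + 96·x^4) + (-39 - 48·x + 210·x^2 + 252·x^3 - 48·x^4 + 96·x^5)·Dx + (2 - x - 42·x^2 + 54·x^3 + 7·x^4 + 16·x^6)·Dx^2  (order 2).
h: a_k = -6, -56, -366, -2008, -10160, -48996, …
ICs: h(0) = -6, h′(0) = -56.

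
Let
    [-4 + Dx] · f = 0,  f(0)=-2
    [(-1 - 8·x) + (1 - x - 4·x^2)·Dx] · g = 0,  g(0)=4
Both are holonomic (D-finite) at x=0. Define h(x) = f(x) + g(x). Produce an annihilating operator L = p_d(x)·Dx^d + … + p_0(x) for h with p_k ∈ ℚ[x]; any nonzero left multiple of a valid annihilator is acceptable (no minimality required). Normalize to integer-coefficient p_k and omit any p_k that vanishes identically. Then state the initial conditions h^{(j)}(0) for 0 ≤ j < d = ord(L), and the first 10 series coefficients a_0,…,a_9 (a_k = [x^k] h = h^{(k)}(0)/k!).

f: a_k = -2, -8, -16, -64/3, -64/3, -256/15, -512/45, -2048/315, -1024/315, -4096/2835, …
g: a_k = 4, 4, 20, 36, 116, 260, 724, 1764, 4660, 11716, …
L₀ := lclm(L_f,L_g); ord L₀ ≤ 1+1.
L = (24 - 16·x + 576·x^2 + 512·x^3) + (6 - 56·x - 208·x^2 + 128·x^3 + 256·x^4)·Dx + (-3 + 15·x + 16·x^2 - 64·x^3 - 64·x^4)·Dx^2  (order 2).
h: a_k = 2, -4, 4, 44/3, 284/3, 3644/15, 32068/45, 553612/315, 1466876/315, 33210764/2835, …
ICs: h(0) = 2, h′(0) = -4.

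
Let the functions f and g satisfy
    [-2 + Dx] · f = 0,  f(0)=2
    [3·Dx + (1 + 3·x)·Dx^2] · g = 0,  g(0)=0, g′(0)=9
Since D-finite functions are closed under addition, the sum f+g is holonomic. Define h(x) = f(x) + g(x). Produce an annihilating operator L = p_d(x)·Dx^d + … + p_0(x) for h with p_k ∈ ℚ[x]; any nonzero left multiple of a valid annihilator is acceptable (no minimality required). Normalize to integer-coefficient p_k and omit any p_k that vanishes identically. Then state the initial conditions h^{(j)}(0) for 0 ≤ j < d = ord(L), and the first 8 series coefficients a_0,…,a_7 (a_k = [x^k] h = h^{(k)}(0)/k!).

f: a_k = 2, 4, 4, 8/3, 4/3, 8/15, 8/45, 16/315, …
g: a_k = 0, 9, -27/2, 27, -243/4, 729/5, -729/2, 6561/7, …
f+g: L₀ = lclm(L_f,L_g), ord ≤ 1+2.
L = (-48 - 36·x)·Dx + (14 - 24·x - 36·x^2)·Dx^2 + (5 + 21·x + 18·x^2)·Dx^3  (order 3).
h: a_k = 2, 13, -19/2, 89/3, -713/12, 439/3, -32789/90, 295261/315, …
ICs: h(0) = 2, h′(0) = 13, h′′(0) = -19.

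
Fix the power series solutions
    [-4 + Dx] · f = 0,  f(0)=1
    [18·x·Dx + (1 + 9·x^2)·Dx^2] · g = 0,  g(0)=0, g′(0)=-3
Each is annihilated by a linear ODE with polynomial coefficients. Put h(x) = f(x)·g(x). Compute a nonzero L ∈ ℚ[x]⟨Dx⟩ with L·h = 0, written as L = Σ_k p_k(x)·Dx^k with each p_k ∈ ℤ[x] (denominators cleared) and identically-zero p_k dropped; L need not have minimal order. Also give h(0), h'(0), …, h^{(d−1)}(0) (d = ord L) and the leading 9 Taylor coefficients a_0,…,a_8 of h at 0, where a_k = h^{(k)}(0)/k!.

f: a_k = 1, 4, 8, 32/3, 32/3, 128/15, 256/45, 1024/315, 512/315, …
g: a_k = 0, -3, 0, 9, 0, -243/5, 0, 2187/7, 0, …
L₀ := L_f ⊗_s L_g (sym. prod.), ord ≤ 2.
L = (16 - 72·x + 144·x^2) + (-8 + 18·x - 72·x^2)·Dx + (1 + 9·x^2)·Dx^2  (order 2).
h: a_k = 0, -3, -12, -15, 4, -43/5, -124, 269/105, 83828/105, …
ICs: h(0) = 0, h′(0) = -3.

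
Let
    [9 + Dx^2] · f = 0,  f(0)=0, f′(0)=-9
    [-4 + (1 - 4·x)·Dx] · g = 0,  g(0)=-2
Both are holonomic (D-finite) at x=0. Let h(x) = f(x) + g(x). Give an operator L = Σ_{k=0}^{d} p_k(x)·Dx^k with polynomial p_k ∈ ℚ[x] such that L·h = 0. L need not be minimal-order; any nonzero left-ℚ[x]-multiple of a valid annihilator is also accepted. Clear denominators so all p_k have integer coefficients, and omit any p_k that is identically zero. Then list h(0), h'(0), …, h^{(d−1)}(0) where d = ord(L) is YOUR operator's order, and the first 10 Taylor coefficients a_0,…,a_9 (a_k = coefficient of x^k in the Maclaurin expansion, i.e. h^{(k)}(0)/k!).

L = (-3780 + 2592·x - 5184·x^2) + (369 - 2124·x + 3888·x^2 - 5184·x^3)·Dx + (-420 + 288·x - 576·x^2)·Dx^2 + (41 - 236·x + 432·x^2 - 576·x^3)·Dx^3  (order 3).
h: a_k = -2, -17, -32, -229/2, -512, -82163/40, -8192, -18349351/560, -131072, -2348810969/4480, …
ICs: h(0) = -2, h′(0) = -17, h′′(0) = -64.

f: a_k = 0, -9, 0, 27/2, 0, -243/40, 0, 729/560, 0, -729/4480, …
g: a_k = -2, -8, -32, -128, -512, -2048, -8192, -32768, -131072, -524288, …
Sum ⇒ L₀ = lclm(L_f,L_g) in ℚ(x)⟨Dx⟩.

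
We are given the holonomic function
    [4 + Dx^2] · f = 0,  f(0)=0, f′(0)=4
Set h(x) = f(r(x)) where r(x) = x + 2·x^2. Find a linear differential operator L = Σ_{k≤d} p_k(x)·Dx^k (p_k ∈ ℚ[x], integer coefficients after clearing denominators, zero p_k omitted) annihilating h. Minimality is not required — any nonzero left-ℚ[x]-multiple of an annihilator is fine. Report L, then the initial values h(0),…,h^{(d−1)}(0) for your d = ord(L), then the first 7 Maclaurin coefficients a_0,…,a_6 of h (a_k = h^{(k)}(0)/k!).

f: a_k = 0, 4, 0, -8/3, 0, 8/15, 0, …
L₀ from L_f via x↦r, Dx↦r'^{-1}Dx.
L = (4 + 48·x + 192·x^2 + 256·x^3) - 4·Dx + (1 + 4·x)·Dx^2  (order 2).
h: a_k = 0, 4, 8, -8/3, -16, -472/15, -16, …
ICs: h(0) = 0, h′(0) = 4.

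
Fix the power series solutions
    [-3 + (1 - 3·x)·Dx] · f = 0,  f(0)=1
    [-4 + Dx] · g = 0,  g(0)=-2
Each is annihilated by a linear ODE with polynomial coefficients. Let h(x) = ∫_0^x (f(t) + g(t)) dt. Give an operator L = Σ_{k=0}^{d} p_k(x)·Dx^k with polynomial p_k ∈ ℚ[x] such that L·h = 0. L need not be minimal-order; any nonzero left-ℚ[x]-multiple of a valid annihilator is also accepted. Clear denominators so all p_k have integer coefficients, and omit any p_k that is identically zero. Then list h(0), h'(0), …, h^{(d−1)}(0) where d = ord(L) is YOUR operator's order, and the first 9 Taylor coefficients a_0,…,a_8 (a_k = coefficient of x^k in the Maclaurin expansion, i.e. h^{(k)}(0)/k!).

L = (-24 - 144·x)·Dx + (2 + 96·x - 144·x^2)·Dx^2 + (1 - 15·x + 36·x^2)·Dx^3  (order 3).
h: a_k = 0, -1, -5/2, -7/3, 17/12, 179/15, 3389/90, 32293/315, 686857/2520, …
ICs: h(0) = 0, h′(0) = -1, h′′(0) = -5.

f: a_k = 1, 3, 9, 27, 81, 243, 729, 2187, 6561, …
g: a_k = -2, -8, -16, -64/3, -64/3, -256/15, -512/45, -2048/315, -1024/315, …
Weyl lclm of L_f,L_g ⇒ L₀ (ord ≤ 2).
h=∫₀ˣh₀: take L = L₀·Dx.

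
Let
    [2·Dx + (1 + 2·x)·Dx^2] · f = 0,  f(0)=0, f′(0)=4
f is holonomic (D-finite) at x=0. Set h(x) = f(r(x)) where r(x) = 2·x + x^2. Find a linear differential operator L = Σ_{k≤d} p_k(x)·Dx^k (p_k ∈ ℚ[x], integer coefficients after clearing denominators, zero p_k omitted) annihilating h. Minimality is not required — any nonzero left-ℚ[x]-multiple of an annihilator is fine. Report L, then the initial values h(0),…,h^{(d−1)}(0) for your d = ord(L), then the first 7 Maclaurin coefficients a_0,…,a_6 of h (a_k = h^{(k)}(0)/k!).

f: a_k = 0, 4, -4, 16/3, -8, 64/5, -64/3, …
h₀=f(r): pull back L_f along r ⇒ L₀.
L = (3 + 4·x + 2·x^2)·Dx + (1 + 5·x + 6·x^2 + 2·x^3)·Dx^2  (order 2).
h: a_k = 0, 8, -12, 80/3, -68, 928/5, -528, …
ICs: h(0) = 0, h′(0) = 8.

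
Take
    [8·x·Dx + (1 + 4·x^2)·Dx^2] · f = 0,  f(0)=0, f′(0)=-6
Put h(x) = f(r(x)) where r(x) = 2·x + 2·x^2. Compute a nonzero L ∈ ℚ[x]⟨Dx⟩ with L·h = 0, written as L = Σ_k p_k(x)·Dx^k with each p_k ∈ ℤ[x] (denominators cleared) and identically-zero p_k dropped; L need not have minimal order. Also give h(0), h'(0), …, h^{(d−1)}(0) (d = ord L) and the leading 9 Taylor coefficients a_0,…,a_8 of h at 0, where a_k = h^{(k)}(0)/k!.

f: a_k = 0, -6, 0, 8, 0, -96/5, 0, 384/7, 0, …
Substitute x→r, Dx→(1/r')Dx; clear ⇒ L₀.
L = (-2 + 32·x + 128·x^2 + 192·x^3 + 96·x^4)·Dx + (1 + 2·x + 16·x^2 + 64·x^3 + 80·x^4 + 32·x^5)·Dx^2  (order 2).
h: a_k = 0, -12, -12, 64, 192, -2112/5, -3008, 6144/7, 43008, …
ICs: h(0) = 0, h′(0) = -12.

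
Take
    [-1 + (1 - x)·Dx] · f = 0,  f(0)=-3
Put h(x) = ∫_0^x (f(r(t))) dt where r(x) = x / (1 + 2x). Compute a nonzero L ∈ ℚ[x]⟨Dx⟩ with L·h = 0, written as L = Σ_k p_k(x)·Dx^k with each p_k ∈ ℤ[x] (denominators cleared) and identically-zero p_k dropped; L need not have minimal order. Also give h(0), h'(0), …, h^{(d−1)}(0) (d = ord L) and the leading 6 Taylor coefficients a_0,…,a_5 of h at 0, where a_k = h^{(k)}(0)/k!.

f: a_k = -3, -3, -3, -3, -3, -3, …
L₀ from L_f via x↦r, Dx↦r'^{-1}Dx.
h=∫₀ˣh₀: take L = L₀·Dx.
L = -Dx + (1 + 3·x + 2·x^2)·Dx^2  (order 2).
h: a_k = 0, -3, -3/2, 1, -3/4, 3/5, …
ICs: h(0) = 0, h′(0) = -3.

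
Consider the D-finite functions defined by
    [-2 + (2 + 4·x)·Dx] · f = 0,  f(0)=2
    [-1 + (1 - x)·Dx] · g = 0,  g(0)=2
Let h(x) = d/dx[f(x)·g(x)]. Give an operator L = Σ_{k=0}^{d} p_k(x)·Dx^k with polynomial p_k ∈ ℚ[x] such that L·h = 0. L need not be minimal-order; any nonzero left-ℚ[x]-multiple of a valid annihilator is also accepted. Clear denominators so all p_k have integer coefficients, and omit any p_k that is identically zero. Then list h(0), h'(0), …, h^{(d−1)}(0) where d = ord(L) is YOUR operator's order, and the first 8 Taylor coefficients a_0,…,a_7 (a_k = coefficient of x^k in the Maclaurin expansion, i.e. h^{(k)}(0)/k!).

f: a_k = 2, 2, -1, 1, -5/4, 7/4, -21/8, 33/8, …
g: a_k = 2, 2, 2, 2, 2, 2, 2, 2, …
Product ⇒ symmetric product L₀, ord ≤ 1.
Differentiate: ansatz ord ≤ ord L₀ ⇒ L.
L = (3 + 12·x + 3·x^2) + (-2 - 3·x + 3·x^2 + 2·x^3)·Dx  (order 1).
h: a_k = 8, 12, 24, 22, 45, 45/2, 84, -45/4, …
ICs: h(0) = 8.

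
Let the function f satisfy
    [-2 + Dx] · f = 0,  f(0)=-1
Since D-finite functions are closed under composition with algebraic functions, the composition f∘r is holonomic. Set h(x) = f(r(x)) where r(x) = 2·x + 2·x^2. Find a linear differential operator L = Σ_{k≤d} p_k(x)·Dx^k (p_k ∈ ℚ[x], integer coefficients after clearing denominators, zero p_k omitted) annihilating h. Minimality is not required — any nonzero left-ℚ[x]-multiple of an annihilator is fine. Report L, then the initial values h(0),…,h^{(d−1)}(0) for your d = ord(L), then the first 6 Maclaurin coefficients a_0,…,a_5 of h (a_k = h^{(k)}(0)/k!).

f: a_k = -1, -2, -2, -4/3, -2/3, -4/15, …
f∘r: x↦r, Dx↦Dx/r' in L_f ⇒ L₀.
L = (-4 - 8·x) + Dx  (order 1).
h: a_k = -1, -4, -12, -80/3, -152/3, -416/5, …
ICs: h(0) = -1.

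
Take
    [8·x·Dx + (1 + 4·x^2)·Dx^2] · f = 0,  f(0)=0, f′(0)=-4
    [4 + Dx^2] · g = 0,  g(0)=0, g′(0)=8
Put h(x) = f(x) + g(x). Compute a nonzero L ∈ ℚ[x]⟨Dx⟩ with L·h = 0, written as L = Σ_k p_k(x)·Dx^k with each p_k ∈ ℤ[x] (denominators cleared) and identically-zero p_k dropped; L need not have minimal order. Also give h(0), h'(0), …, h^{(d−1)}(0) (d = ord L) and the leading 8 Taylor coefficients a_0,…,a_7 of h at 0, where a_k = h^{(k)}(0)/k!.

f: a_k = 0, -4, 0, 16/3, 0, -64/5, 0, 256/7, …
g: a_k = 0, 8, 0, -16/3, 0, 16/15, 0, -32/315, …
Sum ⇒ L₀ = lclm(L_f,L_g) in ℚ(x)⟨Dx⟩.
L = (-352·x + 1792·x^3 + 512·x^5)·Dx + (-4 + 112·x^2 + 576·x^4 + 256·x^6)·Dx^2 + (-88·x + 448·x^3 + 128·x^5)·Dx^3 + (-1 + 28·x^2 + 144·x^4 + 64·x^6)·Dx^4  (order 4).
h: a_k = 0, 4, 0, 0, 0, -176/15, 0, 11488/315, …
ICs: h(0) = 0, h′(0) = 4, h′′(0) = 0, h′′′(0) = 0.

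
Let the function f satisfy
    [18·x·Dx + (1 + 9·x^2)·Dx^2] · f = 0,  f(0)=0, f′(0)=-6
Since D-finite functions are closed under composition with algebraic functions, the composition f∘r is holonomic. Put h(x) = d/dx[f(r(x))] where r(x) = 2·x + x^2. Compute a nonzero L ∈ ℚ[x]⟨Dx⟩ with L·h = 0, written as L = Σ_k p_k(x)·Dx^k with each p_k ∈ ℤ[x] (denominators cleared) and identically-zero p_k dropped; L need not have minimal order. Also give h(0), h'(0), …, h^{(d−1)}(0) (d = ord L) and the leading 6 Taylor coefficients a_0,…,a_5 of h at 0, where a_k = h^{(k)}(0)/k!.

L = (-1 + 72·x + 144·x^2 + 108·x^3 + 27·x^4) + (1 + x + 36·x^2 + 72·x^3 + 45·x^4 + 9·x^5)·Dx  (order 1).
h: a_k = -12, -12, 432, 864, -15012, -46548, …
ICs: h(0) = -12.

f: a_k = 0, -6, 0, 18, 0, -486/5, …
Change of var in L_f (x↦r) gives L₀.
Derive L from L₀ (diff closure).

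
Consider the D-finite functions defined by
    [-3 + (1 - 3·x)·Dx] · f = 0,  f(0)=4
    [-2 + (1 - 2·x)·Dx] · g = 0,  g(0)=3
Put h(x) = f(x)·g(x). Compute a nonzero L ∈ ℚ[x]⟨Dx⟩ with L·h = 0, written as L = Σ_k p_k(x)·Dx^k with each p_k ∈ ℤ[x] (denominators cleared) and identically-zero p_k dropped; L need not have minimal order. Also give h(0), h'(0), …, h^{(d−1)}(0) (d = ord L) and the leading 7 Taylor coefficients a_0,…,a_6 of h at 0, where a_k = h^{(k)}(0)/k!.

f: a_k = 4, 12, 36, 108, 324, 972, 2916, …
g: a_k = 3, 6, 12, 24, 48, 96, 192, …
L₀ := L_f ⊗_s L_g (sym. prod.), ord ≤ 1.
L = (-5 + 12·x) + (1 - 5·x + 6·x^2)·Dx  (order 1).
h: a_k = 12, 60, 228, 780, 2532, 7980, 24708, …
ICs: h(0) = 12.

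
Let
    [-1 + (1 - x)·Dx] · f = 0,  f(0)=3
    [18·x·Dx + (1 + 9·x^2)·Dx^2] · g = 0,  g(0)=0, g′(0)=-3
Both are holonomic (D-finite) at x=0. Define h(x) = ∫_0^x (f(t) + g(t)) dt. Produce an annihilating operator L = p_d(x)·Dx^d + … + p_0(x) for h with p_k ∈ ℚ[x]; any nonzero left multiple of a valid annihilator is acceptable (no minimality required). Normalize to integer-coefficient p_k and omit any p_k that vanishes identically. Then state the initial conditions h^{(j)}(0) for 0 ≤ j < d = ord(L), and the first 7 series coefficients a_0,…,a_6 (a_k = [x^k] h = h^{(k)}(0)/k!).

L = (-18 + 72·x + 486·x^2)·Dx^2 + (12 - 18·x - 180·x^2 + 486·x^3)·Dx^3 + (-1 - 8·x - 72·x^3 + 81·x^4)·Dx^4  (order 4).
h: a_k = 0, 3, 0, 1, 3, 3/5, -38/5, …
ICs: h(0) = 0, h′(0) = 3, h′′(0) = 0, h′′′(0) = 6.

f: a_k = 3, 3, 3, 3, 3, 3, 3, …
g: a_k = 0, -3, 0, 9, 0, -243/5, 0, …
L₀ := lclm(L_f,L_g); ord L₀ ≤ 1+2.
∫: right-multiply L₀ by Dx.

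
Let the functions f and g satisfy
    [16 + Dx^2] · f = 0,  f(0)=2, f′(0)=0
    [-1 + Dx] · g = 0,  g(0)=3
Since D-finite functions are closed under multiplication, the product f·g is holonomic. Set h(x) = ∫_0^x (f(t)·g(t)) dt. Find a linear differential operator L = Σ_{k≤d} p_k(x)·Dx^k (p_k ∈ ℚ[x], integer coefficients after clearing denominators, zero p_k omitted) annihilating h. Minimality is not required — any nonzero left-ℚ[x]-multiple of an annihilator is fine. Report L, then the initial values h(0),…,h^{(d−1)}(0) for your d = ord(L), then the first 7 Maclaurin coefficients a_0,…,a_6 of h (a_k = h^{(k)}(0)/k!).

L = 17·Dx - 2·Dx^2 + Dx^3  (order 3).
h: a_k = 0, 6, 3, -15, -47/4, 161/20, 1121/120, …
ICs: h(0) = 0, h′(0) = 6, h′′(0) = 6.

f: a_k = 2, 0, -16, 0, 64/3, 0, -512/45, …
g: a_k = 3, 3, 3/2, 1/2, 1/8, 1/40, 1/240, …
Product ⇒ symmetric product L₀, ord ≤ 2.
∫: right-multiply L₀ by Dx.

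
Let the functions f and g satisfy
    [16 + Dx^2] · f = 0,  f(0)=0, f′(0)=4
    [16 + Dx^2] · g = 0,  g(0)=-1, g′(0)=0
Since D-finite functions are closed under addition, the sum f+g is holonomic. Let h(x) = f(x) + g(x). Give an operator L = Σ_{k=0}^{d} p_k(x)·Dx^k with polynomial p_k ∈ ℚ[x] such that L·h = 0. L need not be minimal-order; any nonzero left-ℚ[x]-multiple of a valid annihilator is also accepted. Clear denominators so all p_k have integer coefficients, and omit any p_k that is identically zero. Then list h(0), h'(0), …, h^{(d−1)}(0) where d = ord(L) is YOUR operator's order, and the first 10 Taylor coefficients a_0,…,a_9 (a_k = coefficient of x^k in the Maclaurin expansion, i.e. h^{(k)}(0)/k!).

f: a_k = 0, 4, 0, -32/3, 0, 128/15, 0, -1024/315, 0, 2048/2835, …
g: a_k = -1, 0, 8, 0, -32/3, 0, 256/45, 0, -512/315, 0, …
f+g: L₀ = lclm(L_f,L_g), ord ≤ 2+2.
L = 16 + Dx^2  (order 2).
h: a_k = -1, 4, 8, -32/3, -32/3, 128/15, 256/45, -1024/315, -512/315, 2048/2835, …
ICs: h(0) = -1, h′(0) = 4.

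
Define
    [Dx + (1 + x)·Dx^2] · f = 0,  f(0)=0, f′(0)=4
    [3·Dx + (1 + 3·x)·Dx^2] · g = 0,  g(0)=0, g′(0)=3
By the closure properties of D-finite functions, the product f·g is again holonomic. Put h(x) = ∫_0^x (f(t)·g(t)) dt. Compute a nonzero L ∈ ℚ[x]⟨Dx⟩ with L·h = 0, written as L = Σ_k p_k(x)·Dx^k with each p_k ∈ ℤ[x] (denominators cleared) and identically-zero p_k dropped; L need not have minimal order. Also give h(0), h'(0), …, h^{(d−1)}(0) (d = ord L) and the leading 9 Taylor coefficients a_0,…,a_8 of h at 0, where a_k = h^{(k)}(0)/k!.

f: a_k = 0, 4, -2, 4/3, -1, 4/5, -2/3, 4/7, -1/2, …
g: a_k = 0, 3, -9/2, 9, -81/4, 243/5, -243/2, 2187/7, -6561/8, …
Product ⇒ symmetric product L₀, ord ≤ 4.
∫: right-multiply L₀ by Dx.
L = (30 + 72·x + 54·x^2)·Dx^2 + (76 + 354·x + 540·x^2 + 270·x^3)·Dx^3 + (29 + 200·x + 486·x^2 + 504·x^3 + 189·x^4)·Dx^4 + (2 + 19·x + 68·x^2 + 114·x^3 + 90·x^4 + 27·x^5)·Dx^5  (order 5).
h: a_k = 0, 0, 0, 4, -6, 49/5, -18, 1269/35, -781/10, …
ICs: h(0) = 0, h′(0) = 0, h′′(0) = 0, h′′′(0) = 24, h′′′′(0) = -144.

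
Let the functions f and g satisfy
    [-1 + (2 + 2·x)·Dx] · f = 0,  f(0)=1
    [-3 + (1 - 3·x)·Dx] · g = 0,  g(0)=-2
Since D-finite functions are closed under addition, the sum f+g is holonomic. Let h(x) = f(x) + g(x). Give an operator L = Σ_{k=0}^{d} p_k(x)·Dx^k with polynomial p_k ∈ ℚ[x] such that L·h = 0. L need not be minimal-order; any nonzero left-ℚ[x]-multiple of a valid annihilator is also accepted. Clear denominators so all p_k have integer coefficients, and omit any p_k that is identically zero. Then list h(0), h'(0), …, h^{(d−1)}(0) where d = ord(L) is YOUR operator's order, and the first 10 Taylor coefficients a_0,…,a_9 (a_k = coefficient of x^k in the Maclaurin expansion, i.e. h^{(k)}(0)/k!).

L = (39 + 27·x) + (-73 - 138·x - 81·x^2)·Dx + (10 - 2·x - 66·x^2 - 54·x^3)·Dx^2  (order 2).
h: a_k = -1, -11/2, -145/8, -863/16, -20741/128, -124409/256, -1493013/1024, -8957919/2048, -429982125/32768, -2579889461/65536, …
ICs: h(0) = -1, h′(0) = -11/2.

f: a_k = 1, 1/2, -1/8, 1/16, -5/128, 7/256, -21/1024, 33/2048, -429/32768, 715/65536, …
g: a_k = -2, -6, -18, -54, -162, -486, -1458, -4374, -13122, -39366, …
Weyl lclm of L_f,L_g ⇒ L₀ (ord ≤ 2).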